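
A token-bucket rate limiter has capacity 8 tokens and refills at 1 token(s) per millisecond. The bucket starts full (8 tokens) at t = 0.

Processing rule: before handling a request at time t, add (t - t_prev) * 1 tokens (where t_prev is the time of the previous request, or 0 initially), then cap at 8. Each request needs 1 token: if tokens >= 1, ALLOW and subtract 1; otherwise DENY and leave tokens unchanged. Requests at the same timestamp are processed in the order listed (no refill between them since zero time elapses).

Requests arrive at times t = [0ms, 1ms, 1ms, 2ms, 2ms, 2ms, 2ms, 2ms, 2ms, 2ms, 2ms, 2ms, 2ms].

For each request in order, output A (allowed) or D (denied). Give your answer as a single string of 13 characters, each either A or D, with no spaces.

Simulating step by step:
  req#1 t=0ms: ALLOW
  req#2 t=1ms: ALLOW
  req#3 t=1ms: ALLOW
  req#4 t=2ms: ALLOW
  req#5 t=2ms: ALLOW
  req#6 t=2ms: ALLOW
  req#7 t=2ms: ALLOW
  req#8 t=2ms: ALLOW
  req#9 t=2ms: ALLOW
  req#10 t=2ms: ALLOW
  req#11 t=2ms: DENY
  req#12 t=2ms: DENY
  req#13 t=2ms: DENY

Answer: AAAAAAAAAADDD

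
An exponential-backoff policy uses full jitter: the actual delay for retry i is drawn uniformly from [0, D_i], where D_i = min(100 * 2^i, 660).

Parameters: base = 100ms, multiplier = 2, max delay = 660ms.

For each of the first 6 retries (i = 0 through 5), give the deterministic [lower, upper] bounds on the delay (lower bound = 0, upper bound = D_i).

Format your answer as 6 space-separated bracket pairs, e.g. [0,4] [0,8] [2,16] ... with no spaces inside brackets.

Computing bounds per retry:
  i=0: D_i=min(100*2^0,660)=100, bounds=[0,100]
  i=1: D_i=min(100*2^1,660)=200, bounds=[0,200]
  i=2: D_i=min(100*2^2,660)=400, bounds=[0,400]
  i=3: D_i=min(100*2^3,660)=660, bounds=[0,660]
  i=4: D_i=min(100*2^4,660)=660, bounds=[0,660]
  i=5: D_i=min(100*2^5,660)=660, bounds=[0,660]

Answer: [0,100] [0,200] [0,400] [0,660] [0,660] [0,660]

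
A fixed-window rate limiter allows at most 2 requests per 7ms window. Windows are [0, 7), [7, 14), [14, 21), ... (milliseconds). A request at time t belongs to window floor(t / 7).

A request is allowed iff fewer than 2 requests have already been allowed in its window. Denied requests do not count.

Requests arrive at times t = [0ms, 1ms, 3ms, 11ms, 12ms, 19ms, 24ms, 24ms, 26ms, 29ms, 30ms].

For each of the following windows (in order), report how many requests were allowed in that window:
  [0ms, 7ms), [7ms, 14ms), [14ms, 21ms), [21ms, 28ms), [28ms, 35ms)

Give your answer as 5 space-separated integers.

Processing requests:
  req#1 t=0ms (window 0): ALLOW
  req#2 t=1ms (window 0): ALLOW
  req#3 t=3ms (window 0): DENY
  req#4 t=11ms (window 1): ALLOW
  req#5 t=12ms (window 1): ALLOW
  req#6 t=19ms (window 2): ALLOW
  req#7 t=24ms (window 3): ALLOW
  req#8 t=24ms (window 3): ALLOW
  req#9 t=26ms (window 3): DENY
  req#10 t=29ms (window 4): ALLOW
  req#11 t=30ms (window 4): ALLOW

Allowed counts by window: 2 2 1 2 2

Answer: 2 2 1 2 2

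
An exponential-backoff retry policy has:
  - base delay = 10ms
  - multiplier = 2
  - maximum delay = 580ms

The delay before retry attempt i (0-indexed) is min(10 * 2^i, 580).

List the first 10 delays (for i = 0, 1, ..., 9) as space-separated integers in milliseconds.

Computing each delay:
  i=0: min(10*2^0, 580) = 10
  i=1: min(10*2^1, 580) = 20
  i=2: min(10*2^2, 580) = 40
  i=3: min(10*2^3, 580) = 80
  i=4: min(10*2^4, 580) = 160
  i=5: min(10*2^5, 580) = 320
  i=6: min(10*2^6, 580) = 580
  i=7: min(10*2^7, 580) = 580
  i=8: min(10*2^8, 580) = 580
  i=9: min(10*2^9, 580) = 580

Answer: 10 20 40 80 160 320 580 580 580 580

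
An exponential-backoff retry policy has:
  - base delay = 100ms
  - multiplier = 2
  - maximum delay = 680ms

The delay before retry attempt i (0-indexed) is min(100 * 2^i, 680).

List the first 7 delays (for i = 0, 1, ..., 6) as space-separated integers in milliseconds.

Computing each delay:
  i=0: min(100*2^0, 680) = 100
  i=1: min(100*2^1, 680) = 200
  i=2: min(100*2^2, 680) = 400
  i=3: min(100*2^3, 680) = 680
  i=4: min(100*2^4, 680) = 680
  i=5: min(100*2^5, 680) = 680
  i=6: min(100*2^6, 680) = 680

Answer: 100 200 400 680 680 680 680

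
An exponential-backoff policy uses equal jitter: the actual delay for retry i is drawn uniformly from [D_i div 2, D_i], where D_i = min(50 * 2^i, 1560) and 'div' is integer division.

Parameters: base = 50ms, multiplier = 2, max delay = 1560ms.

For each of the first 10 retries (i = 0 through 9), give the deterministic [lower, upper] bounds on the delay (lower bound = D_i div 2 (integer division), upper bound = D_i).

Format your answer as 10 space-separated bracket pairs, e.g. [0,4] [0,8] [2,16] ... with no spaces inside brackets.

Computing bounds per retry:
  i=0: D_i=min(50*2^0,1560)=50, bounds=[25,50]
  i=1: D_i=min(50*2^1,1560)=100, bounds=[50,100]
  i=2: D_i=min(50*2^2,1560)=200, bounds=[100,200]
  i=3: D_i=min(50*2^3,1560)=400, bounds=[200,400]
  i=4: D_i=min(50*2^4,1560)=800, bounds=[400,800]
  i=5: D_i=min(50*2^5,1560)=1560, bounds=[780,1560]
  i=6: D_i=min(50*2^6,1560)=1560, bounds=[780,1560]
  i=7: D_i=min(50*2^7,1560)=1560, bounds=[780,1560]
  i=8: D_i=min(50*2^8,1560)=1560, bounds=[780,1560]
  i=9: D_i=min(50*2^9,1560)=1560, bounds=[780,1560]

Answer: [25,50] [50,100] [100,200] [200,400] [400,800] [780,1560] [780,1560] [780,1560] [780,1560] [780,1560]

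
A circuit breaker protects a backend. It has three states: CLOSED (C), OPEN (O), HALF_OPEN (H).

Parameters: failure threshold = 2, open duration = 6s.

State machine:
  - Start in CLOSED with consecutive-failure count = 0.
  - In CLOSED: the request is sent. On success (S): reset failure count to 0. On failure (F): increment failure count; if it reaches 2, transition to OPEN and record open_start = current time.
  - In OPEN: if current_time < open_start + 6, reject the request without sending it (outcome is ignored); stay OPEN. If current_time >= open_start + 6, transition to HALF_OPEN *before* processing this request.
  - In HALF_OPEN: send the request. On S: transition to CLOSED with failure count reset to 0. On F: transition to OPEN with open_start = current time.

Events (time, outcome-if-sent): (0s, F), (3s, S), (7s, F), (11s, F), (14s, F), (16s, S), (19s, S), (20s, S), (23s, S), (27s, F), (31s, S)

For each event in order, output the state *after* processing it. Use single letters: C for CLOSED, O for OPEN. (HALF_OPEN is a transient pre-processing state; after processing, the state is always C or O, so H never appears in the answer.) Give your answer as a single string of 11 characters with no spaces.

State after each event:
  event#1 t=0s outcome=F: state=CLOSED
  event#2 t=3s outcome=S: state=CLOSED
  event#3 t=7s outcome=F: state=CLOSED
  event#4 t=11s outcome=F: state=OPEN
  event#5 t=14s outcome=F: state=OPEN
  event#6 t=16s outcome=S: state=OPEN
  event#7 t=19s outcome=S: state=CLOSED
  event#8 t=20s outcome=S: state=CLOSED
  event#9 t=23s outcome=S: state=CLOSED
  event#10 t=27s outcome=F: state=CLOSED
  event#11 t=31s outcome=S: state=CLOSED

Answer: CCCOOOCCCCC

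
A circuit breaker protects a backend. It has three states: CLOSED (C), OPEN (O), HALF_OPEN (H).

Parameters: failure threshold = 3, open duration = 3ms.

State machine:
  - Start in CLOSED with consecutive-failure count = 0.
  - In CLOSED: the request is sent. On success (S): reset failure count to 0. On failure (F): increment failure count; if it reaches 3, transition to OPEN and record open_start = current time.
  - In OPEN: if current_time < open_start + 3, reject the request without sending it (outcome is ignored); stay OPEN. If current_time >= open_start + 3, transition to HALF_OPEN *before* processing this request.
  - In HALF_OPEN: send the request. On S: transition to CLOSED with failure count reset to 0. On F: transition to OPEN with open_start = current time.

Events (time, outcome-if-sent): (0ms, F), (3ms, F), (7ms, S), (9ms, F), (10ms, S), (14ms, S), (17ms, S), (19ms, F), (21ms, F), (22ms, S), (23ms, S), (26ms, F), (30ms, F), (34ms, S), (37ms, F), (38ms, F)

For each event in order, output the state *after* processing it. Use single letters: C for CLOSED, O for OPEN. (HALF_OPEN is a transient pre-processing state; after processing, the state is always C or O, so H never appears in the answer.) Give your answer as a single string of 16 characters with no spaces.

Answer: CCCCCCCCCCCCCCCC

Derivation:
State after each event:
  event#1 t=0ms outcome=F: state=CLOSED
  event#2 t=3ms outcome=F: state=CLOSED
  event#3 t=7ms outcome=S: state=CLOSED
  event#4 t=9ms outcome=F: state=CLOSED
  event#5 t=10ms outcome=S: state=CLOSED
  event#6 t=14ms outcome=S: state=CLOSED
  event#7 t=17ms outcome=S: state=CLOSED
  event#8 t=19ms outcome=F: state=CLOSED
  event#9 t=21ms outcome=F: state=CLOSED
  event#10 t=22ms outcome=S: state=CLOSED
  event#11 t=23ms outcome=S: state=CLOSED
  event#12 t=26ms outcome=F: state=CLOSED
  event#13 t=30ms outcome=F: state=CLOSED
  event#14 t=34ms outcome=S: state=CLOSED
  event#15 t=37ms outcome=F: state=CLOSED
  event#16 t=38ms outcome=F: state=CLOSED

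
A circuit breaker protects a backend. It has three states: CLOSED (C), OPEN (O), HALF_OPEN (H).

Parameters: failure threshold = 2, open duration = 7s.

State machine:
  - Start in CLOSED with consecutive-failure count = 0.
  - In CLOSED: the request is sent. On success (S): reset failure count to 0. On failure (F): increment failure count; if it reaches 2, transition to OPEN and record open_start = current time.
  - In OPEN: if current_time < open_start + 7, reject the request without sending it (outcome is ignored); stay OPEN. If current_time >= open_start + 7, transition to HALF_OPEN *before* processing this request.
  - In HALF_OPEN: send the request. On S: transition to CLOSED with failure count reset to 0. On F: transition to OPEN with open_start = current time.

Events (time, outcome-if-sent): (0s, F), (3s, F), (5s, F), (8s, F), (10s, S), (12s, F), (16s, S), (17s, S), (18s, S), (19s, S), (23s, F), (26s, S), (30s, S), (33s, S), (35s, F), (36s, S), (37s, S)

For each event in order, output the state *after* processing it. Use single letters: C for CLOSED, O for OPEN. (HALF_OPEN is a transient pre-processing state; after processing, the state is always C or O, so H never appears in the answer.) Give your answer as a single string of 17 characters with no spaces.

Answer: COOOCCCCCCCCCCCCC

Derivation:
State after each event:
  event#1 t=0s outcome=F: state=CLOSED
  event#2 t=3s outcome=F: state=OPEN
  event#3 t=5s outcome=F: state=OPEN
  event#4 t=8s outcome=F: state=OPEN
  event#5 t=10s outcome=S: state=CLOSED
  event#6 t=12s outcome=F: state=CLOSED
  event#7 t=16s outcome=S: state=CLOSED
  event#8 t=17s outcome=S: state=CLOSED
  event#9 t=18s outcome=S: state=CLOSED
  event#10 t=19s outcome=S: state=CLOSED
  event#11 t=23s outcome=F: state=CLOSED
  event#12 t=26s outcome=S: state=CLOSED
  event#13 t=30s outcome=S: state=CLOSED
  event#14 t=33s outcome=S: state=CLOSED
  event#15 t=35s outcome=F: state=CLOSED
  event#16 t=36s outcome=S: state=CLOSED
  event#17 t=37s outcome=S: state=CLOSED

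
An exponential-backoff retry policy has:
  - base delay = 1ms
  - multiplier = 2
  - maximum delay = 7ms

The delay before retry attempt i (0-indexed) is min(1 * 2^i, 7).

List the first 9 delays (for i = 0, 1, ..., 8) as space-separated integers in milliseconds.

Answer: 1 2 4 7 7 7 7 7 7

Derivation:
Computing each delay:
  i=0: min(1*2^0, 7) = 1
  i=1: min(1*2^1, 7) = 2
  i=2: min(1*2^2, 7) = 4
  i=3: min(1*2^3, 7) = 7
  i=4: min(1*2^4, 7) = 7
  i=5: min(1*2^5, 7) = 7
  i=6: min(1*2^6, 7) = 7
  i=7: min(1*2^7, 7) = 7
  i=8: min(1*2^8, 7) = 7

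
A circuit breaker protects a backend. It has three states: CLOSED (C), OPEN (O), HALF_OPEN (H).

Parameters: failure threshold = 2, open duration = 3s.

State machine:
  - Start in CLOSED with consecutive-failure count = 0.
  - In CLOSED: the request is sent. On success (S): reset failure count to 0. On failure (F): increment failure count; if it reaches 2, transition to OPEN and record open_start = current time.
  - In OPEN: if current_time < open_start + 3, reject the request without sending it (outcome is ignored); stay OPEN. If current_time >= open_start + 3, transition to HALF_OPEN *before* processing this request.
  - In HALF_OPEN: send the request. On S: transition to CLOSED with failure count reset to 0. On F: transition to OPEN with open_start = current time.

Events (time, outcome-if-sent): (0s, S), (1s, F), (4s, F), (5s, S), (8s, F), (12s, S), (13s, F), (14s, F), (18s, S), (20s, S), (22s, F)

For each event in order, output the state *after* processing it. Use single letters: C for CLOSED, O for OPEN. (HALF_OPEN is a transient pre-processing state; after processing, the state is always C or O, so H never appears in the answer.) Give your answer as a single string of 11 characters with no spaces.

State after each event:
  event#1 t=0s outcome=S: state=CLOSED
  event#2 t=1s outcome=F: state=CLOSED
  event#3 t=4s outcome=F: state=OPEN
  event#4 t=5s outcome=S: state=OPEN
  event#5 t=8s outcome=F: state=OPEN
  event#6 t=12s outcome=S: state=CLOSED
  event#7 t=13s outcome=F: state=CLOSED
  event#8 t=14s outcome=F: state=OPEN
  event#9 t=18s outcome=S: state=CLOSED
  event#10 t=20s outcome=S: state=CLOSED
  event#11 t=22s outcome=F: state=CLOSED

Answer: CCOOOCCOCCC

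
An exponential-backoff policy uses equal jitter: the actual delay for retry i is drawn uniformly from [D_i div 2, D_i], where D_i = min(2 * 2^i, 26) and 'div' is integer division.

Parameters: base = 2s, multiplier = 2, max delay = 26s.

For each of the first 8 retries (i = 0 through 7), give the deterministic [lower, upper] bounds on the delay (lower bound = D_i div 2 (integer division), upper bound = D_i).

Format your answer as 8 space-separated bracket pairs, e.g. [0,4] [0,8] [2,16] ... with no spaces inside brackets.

Answer: [1,2] [2,4] [4,8] [8,16] [13,26] [13,26] [13,26] [13,26]

Derivation:
Computing bounds per retry:
  i=0: D_i=min(2*2^0,26)=2, bounds=[1,2]
  i=1: D_i=min(2*2^1,26)=4, bounds=[2,4]
  i=2: D_i=min(2*2^2,26)=8, bounds=[4,8]
  i=3: D_i=min(2*2^3,26)=16, bounds=[8,16]
  i=4: D_i=min(2*2^4,26)=26, bounds=[13,26]
  i=5: D_i=min(2*2^5,26)=26, bounds=[13,26]
  i=6: D_i=min(2*2^6,26)=26, bounds=[13,26]
  i=7: D_i=min(2*2^7,26)=26, bounds=[13,26]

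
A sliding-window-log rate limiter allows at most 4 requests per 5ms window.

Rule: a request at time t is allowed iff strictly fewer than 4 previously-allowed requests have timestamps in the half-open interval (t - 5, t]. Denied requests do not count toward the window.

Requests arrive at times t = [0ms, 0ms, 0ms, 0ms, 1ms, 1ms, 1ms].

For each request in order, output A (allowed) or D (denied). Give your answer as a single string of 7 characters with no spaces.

Answer: AAAADDD

Derivation:
Tracking allowed requests in the window:
  req#1 t=0ms: ALLOW
  req#2 t=0ms: ALLOW
  req#3 t=0ms: ALLOW
  req#4 t=0ms: ALLOW
  req#5 t=1ms: DENY
  req#6 t=1ms: DENY
  req#7 t=1ms: DENY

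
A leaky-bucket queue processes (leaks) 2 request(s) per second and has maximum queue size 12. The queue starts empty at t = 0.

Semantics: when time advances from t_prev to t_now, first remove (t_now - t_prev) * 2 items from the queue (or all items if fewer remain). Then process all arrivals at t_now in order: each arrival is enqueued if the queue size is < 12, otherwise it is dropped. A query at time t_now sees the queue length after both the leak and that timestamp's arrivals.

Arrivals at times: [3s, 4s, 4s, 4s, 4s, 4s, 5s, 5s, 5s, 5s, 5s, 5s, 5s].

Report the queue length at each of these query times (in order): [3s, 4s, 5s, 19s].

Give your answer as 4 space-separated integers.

Answer: 1 5 10 0

Derivation:
Queue lengths at query times:
  query t=3s: backlog = 1
  query t=4s: backlog = 5
  query t=5s: backlog = 10
  query t=19s: backlog = 0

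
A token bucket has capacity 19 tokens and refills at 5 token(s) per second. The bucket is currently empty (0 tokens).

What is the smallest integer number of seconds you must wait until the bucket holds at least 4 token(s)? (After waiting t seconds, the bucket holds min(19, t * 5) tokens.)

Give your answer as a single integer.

Need t * 5 >= 4, so t >= 4/5.
Smallest integer t = ceil(4/5) = 1.

Answer: 1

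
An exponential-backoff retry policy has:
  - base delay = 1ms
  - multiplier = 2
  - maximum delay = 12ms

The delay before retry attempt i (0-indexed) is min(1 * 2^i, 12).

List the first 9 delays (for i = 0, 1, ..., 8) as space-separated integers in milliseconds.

Computing each delay:
  i=0: min(1*2^0, 12) = 1
  i=1: min(1*2^1, 12) = 2
  i=2: min(1*2^2, 12) = 4
  i=3: min(1*2^3, 12) = 8
  i=4: min(1*2^4, 12) = 12
  i=5: min(1*2^5, 12) = 12
  i=6: min(1*2^6, 12) = 12
  i=7: min(1*2^7, 12) = 12
  i=8: min(1*2^8, 12) = 12

Answer: 1 2 4 8 12 12 12 12 12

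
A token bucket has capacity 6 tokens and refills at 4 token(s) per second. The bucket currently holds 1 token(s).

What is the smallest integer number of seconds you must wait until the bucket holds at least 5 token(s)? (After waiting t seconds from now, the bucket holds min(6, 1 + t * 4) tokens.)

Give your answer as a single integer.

Answer: 1

Derivation:
Need 1 + t * 4 >= 5, so t >= 4/4.
Smallest integer t = ceil(4/4) = 1.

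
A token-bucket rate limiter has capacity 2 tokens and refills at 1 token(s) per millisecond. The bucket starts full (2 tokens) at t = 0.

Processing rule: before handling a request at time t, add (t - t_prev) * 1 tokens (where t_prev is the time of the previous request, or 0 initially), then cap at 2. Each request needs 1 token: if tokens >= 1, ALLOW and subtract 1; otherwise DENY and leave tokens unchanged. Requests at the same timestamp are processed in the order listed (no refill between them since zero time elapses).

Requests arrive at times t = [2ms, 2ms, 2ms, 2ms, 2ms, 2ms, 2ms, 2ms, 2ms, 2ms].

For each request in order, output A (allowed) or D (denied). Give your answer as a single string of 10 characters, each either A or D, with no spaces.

Answer: AADDDDDDDD

Derivation:
Simulating step by step:
  req#1 t=2ms: ALLOW
  req#2 t=2ms: ALLOW
  req#3 t=2ms: DENY
  req#4 t=2ms: DENY
  req#5 t=2ms: DENY
  req#6 t=2ms: DENY
  req#7 t=2ms: DENY
  req#8 t=2ms: DENY
  req#9 t=2ms: DENY
  req#10 t=2ms: DENY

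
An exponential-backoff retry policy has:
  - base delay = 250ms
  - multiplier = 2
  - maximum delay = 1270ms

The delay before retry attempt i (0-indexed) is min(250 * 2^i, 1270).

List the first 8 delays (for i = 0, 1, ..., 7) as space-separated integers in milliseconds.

Answer: 250 500 1000 1270 1270 1270 1270 1270

Derivation:
Computing each delay:
  i=0: min(250*2^0, 1270) = 250
  i=1: min(250*2^1, 1270) = 500
  i=2: min(250*2^2, 1270) = 1000
  i=3: min(250*2^3, 1270) = 1270
  i=4: min(250*2^4, 1270) = 1270
  i=5: min(250*2^5, 1270) = 1270
  i=6: min(250*2^6, 1270) = 1270
  i=7: min(250*2^7, 1270) = 1270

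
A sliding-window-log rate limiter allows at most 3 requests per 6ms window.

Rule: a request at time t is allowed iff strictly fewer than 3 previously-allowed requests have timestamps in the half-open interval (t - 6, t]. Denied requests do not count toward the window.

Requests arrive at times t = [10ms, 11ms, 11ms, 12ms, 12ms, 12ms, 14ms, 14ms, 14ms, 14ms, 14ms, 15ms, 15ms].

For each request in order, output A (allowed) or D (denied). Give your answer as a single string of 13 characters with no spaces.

Answer: AAADDDDDDDDDD

Derivation:
Tracking allowed requests in the window:
  req#1 t=10ms: ALLOW
  req#2 t=11ms: ALLOW
  req#3 t=11ms: ALLOW
  req#4 t=12ms: DENY
  req#5 t=12ms: DENY
  req#6 t=12ms: DENY
  req#7 t=14ms: DENY
  req#8 t=14ms: DENY
  req#9 t=14ms: DENY
  req#10 t=14ms: DENY
  req#11 t=14ms: DENY
  req#12 t=15ms: DENY
  req#13 t=15ms: DENY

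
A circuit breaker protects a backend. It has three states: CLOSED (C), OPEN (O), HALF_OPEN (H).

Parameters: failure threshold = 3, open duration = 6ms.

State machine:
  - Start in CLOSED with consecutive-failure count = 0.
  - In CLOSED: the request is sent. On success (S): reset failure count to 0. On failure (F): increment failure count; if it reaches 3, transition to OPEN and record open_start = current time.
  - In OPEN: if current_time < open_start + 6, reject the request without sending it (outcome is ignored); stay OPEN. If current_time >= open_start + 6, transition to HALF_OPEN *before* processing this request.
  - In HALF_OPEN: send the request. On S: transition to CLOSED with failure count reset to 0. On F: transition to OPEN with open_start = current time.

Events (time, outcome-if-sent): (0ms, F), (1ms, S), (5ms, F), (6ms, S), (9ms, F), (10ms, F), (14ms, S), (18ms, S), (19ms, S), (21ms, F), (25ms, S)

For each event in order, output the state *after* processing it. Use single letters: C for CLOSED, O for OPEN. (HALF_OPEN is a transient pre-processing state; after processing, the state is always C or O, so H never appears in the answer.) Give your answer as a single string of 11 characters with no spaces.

Answer: CCCCCCCCCCC

Derivation:
State after each event:
  event#1 t=0ms outcome=F: state=CLOSED
  event#2 t=1ms outcome=S: state=CLOSED
  event#3 t=5ms outcome=F: state=CLOSED
  event#4 t=6ms outcome=S: state=CLOSED
  event#5 t=9ms outcome=F: state=CLOSED
  event#6 t=10ms outcome=F: state=CLOSED
  event#7 t=14ms outcome=S: state=CLOSED
  event#8 t=18ms outcome=S: state=CLOSED
  event#9 t=19ms outcome=S: state=CLOSED
  event#10 t=21ms outcome=F: state=CLOSED
  event#11 t=25ms outcome=S: state=CLOSED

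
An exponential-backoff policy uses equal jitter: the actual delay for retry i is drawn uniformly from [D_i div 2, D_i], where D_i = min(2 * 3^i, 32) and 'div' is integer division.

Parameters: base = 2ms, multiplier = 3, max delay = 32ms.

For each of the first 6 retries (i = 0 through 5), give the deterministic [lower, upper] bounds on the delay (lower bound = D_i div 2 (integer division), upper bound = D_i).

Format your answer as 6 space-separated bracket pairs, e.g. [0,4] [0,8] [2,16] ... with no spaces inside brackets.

Computing bounds per retry:
  i=0: D_i=min(2*3^0,32)=2, bounds=[1,2]
  i=1: D_i=min(2*3^1,32)=6, bounds=[3,6]
  i=2: D_i=min(2*3^2,32)=18, bounds=[9,18]
  i=3: D_i=min(2*3^3,32)=32, bounds=[16,32]
  i=4: D_i=min(2*3^4,32)=32, bounds=[16,32]
  i=5: D_i=min(2*3^5,32)=32, bounds=[16,32]

Answer: [1,2] [3,6] [9,18] [16,32] [16,32] [16,32]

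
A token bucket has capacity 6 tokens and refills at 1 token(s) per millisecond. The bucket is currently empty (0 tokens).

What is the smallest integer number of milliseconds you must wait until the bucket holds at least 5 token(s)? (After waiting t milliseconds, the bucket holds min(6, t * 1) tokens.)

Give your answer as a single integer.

Answer: 5

Derivation:
Need t * 1 >= 5, so t >= 5/1.
Smallest integer t = ceil(5/1) = 5.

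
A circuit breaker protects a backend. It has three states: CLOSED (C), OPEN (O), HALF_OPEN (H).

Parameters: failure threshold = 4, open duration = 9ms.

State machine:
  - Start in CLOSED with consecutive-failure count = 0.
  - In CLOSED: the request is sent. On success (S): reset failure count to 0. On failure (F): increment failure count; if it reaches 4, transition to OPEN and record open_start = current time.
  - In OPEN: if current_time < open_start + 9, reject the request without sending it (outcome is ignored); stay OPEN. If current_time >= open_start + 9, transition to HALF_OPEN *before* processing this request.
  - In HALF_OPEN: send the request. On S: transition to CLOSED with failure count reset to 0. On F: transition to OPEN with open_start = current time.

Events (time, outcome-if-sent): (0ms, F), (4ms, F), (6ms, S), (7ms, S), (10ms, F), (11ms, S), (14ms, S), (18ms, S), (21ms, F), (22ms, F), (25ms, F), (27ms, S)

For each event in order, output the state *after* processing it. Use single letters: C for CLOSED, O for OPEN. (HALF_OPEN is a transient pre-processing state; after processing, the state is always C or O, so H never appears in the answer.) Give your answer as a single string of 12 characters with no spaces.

State after each event:
  event#1 t=0ms outcome=F: state=CLOSED
  event#2 t=4ms outcome=F: state=CLOSED
  event#3 t=6ms outcome=S: state=CLOSED
  event#4 t=7ms outcome=S: state=CLOSED
  event#5 t=10ms outcome=F: state=CLOSED
  event#6 t=11ms outcome=S: state=CLOSED
  event#7 t=14ms outcome=S: state=CLOSED
  event#8 t=18ms outcome=S: state=CLOSED
  event#9 t=21ms outcome=F: state=CLOSED
  event#10 t=22ms outcome=F: state=CLOSED
  event#11 t=25ms outcome=F: state=CLOSED
  event#12 t=27ms outcome=S: state=CLOSED

Answer: CCCCCCCCCCCC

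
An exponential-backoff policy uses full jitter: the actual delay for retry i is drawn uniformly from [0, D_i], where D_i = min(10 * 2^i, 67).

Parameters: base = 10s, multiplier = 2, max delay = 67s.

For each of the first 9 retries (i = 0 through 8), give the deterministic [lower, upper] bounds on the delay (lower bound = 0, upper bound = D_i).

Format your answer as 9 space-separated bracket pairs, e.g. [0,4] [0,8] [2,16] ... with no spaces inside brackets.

Computing bounds per retry:
  i=0: D_i=min(10*2^0,67)=10, bounds=[0,10]
  i=1: D_i=min(10*2^1,67)=20, bounds=[0,20]
  i=2: D_i=min(10*2^2,67)=40, bounds=[0,40]
  i=3: D_i=min(10*2^3,67)=67, bounds=[0,67]
  i=4: D_i=min(10*2^4,67)=67, bounds=[0,67]
  i=5: D_i=min(10*2^5,67)=67, bounds=[0,67]
  i=6: D_i=min(10*2^6,67)=67, bounds=[0,67]
  i=7: D_i=min(10*2^7,67)=67, bounds=[0,67]
  i=8: D_i=min(10*2^8,67)=67, bounds=[0,67]

Answer: [0,10] [0,20] [0,40] [0,67] [0,67] [0,67] [0,67] [0,67] [0,67]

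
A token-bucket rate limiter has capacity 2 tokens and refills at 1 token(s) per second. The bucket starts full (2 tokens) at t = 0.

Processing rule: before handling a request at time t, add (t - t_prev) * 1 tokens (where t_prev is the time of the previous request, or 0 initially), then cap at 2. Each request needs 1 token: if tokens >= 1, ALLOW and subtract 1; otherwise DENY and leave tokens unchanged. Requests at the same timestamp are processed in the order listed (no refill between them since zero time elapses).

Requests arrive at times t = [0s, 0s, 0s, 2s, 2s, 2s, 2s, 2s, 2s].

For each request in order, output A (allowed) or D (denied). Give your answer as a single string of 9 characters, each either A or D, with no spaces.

Simulating step by step:
  req#1 t=0s: ALLOW
  req#2 t=0s: ALLOW
  req#3 t=0s: DENY
  req#4 t=2s: ALLOW
  req#5 t=2s: ALLOW
  req#6 t=2s: DENY
  req#7 t=2s: DENY
  req#8 t=2s: DENY
  req#9 t=2s: DENY

Answer: AADAADDDD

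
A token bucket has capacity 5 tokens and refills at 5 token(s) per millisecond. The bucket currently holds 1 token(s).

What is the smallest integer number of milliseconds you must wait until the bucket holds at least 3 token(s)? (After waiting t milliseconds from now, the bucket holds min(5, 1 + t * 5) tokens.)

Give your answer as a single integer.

Need 1 + t * 5 >= 3, so t >= 2/5.
Smallest integer t = ceil(2/5) = 1.

Answer: 1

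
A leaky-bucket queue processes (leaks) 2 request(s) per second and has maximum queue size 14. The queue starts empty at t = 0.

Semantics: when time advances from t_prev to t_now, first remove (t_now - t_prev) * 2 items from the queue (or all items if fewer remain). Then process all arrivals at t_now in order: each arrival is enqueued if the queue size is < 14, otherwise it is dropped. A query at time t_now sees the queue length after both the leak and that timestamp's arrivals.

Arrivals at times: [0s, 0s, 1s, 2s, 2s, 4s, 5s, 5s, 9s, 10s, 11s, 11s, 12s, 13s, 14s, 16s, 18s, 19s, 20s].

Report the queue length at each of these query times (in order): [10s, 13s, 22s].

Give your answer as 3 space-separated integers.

Answer: 1 1 0

Derivation:
Queue lengths at query times:
  query t=10s: backlog = 1
  query t=13s: backlog = 1
  query t=22s: backlog = 0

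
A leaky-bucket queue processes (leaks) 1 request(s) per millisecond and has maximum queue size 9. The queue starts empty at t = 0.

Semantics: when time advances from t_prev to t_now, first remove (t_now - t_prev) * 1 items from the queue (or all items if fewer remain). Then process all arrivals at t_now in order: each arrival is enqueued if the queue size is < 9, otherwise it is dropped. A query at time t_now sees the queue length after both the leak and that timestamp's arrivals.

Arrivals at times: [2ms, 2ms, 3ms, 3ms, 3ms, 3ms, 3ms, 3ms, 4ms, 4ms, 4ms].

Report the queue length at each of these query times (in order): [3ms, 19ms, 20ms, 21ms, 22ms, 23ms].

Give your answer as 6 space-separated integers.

Answer: 7 0 0 0 0 0

Derivation:
Queue lengths at query times:
  query t=3ms: backlog = 7
  query t=19ms: backlog = 0
  query t=20ms: backlog = 0
  query t=21ms: backlog = 0
  query t=22ms: backlog = 0
  query t=23ms: backlog = 0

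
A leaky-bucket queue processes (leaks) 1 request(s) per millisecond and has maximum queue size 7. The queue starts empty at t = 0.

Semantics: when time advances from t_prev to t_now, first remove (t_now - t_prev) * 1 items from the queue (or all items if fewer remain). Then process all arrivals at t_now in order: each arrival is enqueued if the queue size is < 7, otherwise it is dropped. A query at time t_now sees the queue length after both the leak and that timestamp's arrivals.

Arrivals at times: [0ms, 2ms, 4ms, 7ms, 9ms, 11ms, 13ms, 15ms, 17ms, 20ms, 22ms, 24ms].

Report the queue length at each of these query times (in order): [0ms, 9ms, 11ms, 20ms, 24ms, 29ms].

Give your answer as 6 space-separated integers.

Answer: 1 1 1 1 1 0

Derivation:
Queue lengths at query times:
  query t=0ms: backlog = 1
  query t=9ms: backlog = 1
  query t=11ms: backlog = 1
  query t=20ms: backlog = 1
  query t=24ms: backlog = 1
  query t=29ms: backlog = 0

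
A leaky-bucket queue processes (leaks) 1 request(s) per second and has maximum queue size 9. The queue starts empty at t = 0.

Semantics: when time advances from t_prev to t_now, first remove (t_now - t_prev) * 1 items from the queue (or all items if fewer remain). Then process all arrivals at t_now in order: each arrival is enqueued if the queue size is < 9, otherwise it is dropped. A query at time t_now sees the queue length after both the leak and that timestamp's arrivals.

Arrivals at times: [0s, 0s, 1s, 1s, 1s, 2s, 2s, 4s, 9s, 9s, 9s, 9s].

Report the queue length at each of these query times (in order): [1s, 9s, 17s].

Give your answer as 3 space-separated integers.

Queue lengths at query times:
  query t=1s: backlog = 4
  query t=9s: backlog = 4
  query t=17s: backlog = 0

Answer: 4 4 0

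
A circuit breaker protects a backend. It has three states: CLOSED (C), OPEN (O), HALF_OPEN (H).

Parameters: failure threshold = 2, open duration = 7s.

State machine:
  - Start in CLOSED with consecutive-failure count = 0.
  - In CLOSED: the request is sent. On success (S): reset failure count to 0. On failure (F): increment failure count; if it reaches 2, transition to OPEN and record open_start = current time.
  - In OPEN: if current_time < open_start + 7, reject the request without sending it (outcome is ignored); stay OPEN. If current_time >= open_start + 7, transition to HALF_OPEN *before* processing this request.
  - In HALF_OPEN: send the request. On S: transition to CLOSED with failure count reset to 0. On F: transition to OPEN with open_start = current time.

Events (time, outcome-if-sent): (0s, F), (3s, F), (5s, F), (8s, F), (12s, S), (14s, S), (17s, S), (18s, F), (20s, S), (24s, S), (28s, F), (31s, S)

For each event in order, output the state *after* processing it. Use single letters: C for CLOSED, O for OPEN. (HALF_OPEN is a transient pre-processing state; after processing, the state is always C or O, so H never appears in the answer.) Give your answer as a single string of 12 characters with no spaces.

State after each event:
  event#1 t=0s outcome=F: state=CLOSED
  event#2 t=3s outcome=F: state=OPEN
  event#3 t=5s outcome=F: state=OPEN
  event#4 t=8s outcome=F: state=OPEN
  event#5 t=12s outcome=S: state=CLOSED
  event#6 t=14s outcome=S: state=CLOSED
  event#7 t=17s outcome=S: state=CLOSED
  event#8 t=18s outcome=F: state=CLOSED
  event#9 t=20s outcome=S: state=CLOSED
  event#10 t=24s outcome=S: state=CLOSED
  event#11 t=28s outcome=F: state=CLOSED
  event#12 t=31s outcome=S: state=CLOSED

Answer: COOOCCCCCCCC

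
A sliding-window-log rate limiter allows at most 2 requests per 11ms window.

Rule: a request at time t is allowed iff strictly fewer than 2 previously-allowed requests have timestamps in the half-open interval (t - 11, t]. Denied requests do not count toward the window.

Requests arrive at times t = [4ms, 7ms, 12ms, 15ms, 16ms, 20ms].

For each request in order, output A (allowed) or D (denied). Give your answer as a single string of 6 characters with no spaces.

Tracking allowed requests in the window:
  req#1 t=4ms: ALLOW
  req#2 t=7ms: ALLOW
  req#3 t=12ms: DENY
  req#4 t=15ms: ALLOW
  req#5 t=16ms: DENY
  req#6 t=20ms: ALLOW

Answer: AADADA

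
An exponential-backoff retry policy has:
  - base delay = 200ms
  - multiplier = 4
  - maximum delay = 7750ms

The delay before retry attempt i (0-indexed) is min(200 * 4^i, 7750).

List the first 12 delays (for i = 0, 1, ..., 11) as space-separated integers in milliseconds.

Answer: 200 800 3200 7750 7750 7750 7750 7750 7750 7750 7750 7750

Derivation:
Computing each delay:
  i=0: min(200*4^0, 7750) = 200
  i=1: min(200*4^1, 7750) = 800
  i=2: min(200*4^2, 7750) = 3200
  i=3: min(200*4^3, 7750) = 7750
  i=4: min(200*4^4, 7750) = 7750
  i=5: min(200*4^5, 7750) = 7750
  i=6: min(200*4^6, 7750) = 7750
  i=7: min(200*4^7, 7750) = 7750
  i=8: min(200*4^8, 7750) = 7750
  i=9: min(200*4^9, 7750) = 7750
  i=10: min(200*4^10, 7750) = 7750
  i=11: min(200*4^11, 7750) = 7750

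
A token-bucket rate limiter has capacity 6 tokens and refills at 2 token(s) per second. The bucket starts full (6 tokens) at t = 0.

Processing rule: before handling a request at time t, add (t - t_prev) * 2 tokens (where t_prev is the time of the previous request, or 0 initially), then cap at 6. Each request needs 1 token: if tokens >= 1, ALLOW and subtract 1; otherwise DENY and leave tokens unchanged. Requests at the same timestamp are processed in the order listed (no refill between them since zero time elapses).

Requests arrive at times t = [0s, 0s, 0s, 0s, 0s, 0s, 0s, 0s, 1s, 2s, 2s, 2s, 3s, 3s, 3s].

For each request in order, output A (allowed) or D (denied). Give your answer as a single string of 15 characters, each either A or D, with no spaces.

Simulating step by step:
  req#1 t=0s: ALLOW
  req#2 t=0s: ALLOW
  req#3 t=0s: ALLOW
  req#4 t=0s: ALLOW
  req#5 t=0s: ALLOW
  req#6 t=0s: ALLOW
  req#7 t=0s: DENY
  req#8 t=0s: DENY
  req#9 t=1s: ALLOW
  req#10 t=2s: ALLOW
  req#11 t=2s: ALLOW
  req#12 t=2s: ALLOW
  req#13 t=3s: ALLOW
  req#14 t=3s: ALLOW
  req#15 t=3s: DENY

Answer: AAAAAADDAAAAAAD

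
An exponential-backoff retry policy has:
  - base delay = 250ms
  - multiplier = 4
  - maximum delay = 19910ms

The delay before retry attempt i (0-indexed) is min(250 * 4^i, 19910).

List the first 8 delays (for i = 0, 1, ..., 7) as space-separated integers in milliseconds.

Answer: 250 1000 4000 16000 19910 19910 19910 19910

Derivation:
Computing each delay:
  i=0: min(250*4^0, 19910) = 250
  i=1: min(250*4^1, 19910) = 1000
  i=2: min(250*4^2, 19910) = 4000
  i=3: min(250*4^3, 19910) = 16000
  i=4: min(250*4^4, 19910) = 19910
  i=5: min(250*4^5, 19910) = 19910
  i=6: min(250*4^6, 19910) = 19910
  i=7: min(250*4^7, 19910) = 19910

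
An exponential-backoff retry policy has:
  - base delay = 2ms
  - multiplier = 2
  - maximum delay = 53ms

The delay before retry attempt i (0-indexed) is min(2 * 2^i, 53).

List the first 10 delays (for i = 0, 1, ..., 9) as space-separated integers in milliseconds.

Computing each delay:
  i=0: min(2*2^0, 53) = 2
  i=1: min(2*2^1, 53) = 4
  i=2: min(2*2^2, 53) = 8
  i=3: min(2*2^3, 53) = 16
  i=4: min(2*2^4, 53) = 32
  i=5: min(2*2^5, 53) = 53
  i=6: min(2*2^6, 53) = 53
  i=7: min(2*2^7, 53) = 53
  i=8: min(2*2^8, 53) = 53
  i=9: min(2*2^9, 53) = 53

Answer: 2 4 8 16 32 53 53 53 53 53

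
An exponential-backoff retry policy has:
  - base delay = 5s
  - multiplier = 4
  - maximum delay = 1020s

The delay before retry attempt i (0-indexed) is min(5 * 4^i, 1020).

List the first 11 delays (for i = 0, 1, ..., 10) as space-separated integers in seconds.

Computing each delay:
  i=0: min(5*4^0, 1020) = 5
  i=1: min(5*4^1, 1020) = 20
  i=2: min(5*4^2, 1020) = 80
  i=3: min(5*4^3, 1020) = 320
  i=4: min(5*4^4, 1020) = 1020
  i=5: min(5*4^5, 1020) = 1020
  i=6: min(5*4^6, 1020) = 1020
  i=7: min(5*4^7, 1020) = 1020
  i=8: min(5*4^8, 1020) = 1020
  i=9: min(5*4^9, 1020) = 1020
  i=10: min(5*4^10, 1020) = 1020

Answer: 5 20 80 320 1020 1020 1020 1020 1020 1020 1020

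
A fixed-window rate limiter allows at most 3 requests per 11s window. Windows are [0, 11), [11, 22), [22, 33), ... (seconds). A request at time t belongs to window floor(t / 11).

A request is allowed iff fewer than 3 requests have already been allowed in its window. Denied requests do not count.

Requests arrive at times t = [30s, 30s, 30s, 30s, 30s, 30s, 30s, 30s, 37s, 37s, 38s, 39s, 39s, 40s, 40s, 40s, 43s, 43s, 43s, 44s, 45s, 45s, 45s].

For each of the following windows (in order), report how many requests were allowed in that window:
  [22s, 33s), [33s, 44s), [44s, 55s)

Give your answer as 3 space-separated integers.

Answer: 3 3 3

Derivation:
Processing requests:
  req#1 t=30s (window 2): ALLOW
  req#2 t=30s (window 2): ALLOW
  req#3 t=30s (window 2): ALLOW
  req#4 t=30s (window 2): DENY
  req#5 t=30s (window 2): DENY
  req#6 t=30s (window 2): DENY
  req#7 t=30s (window 2): DENY
  req#8 t=30s (window 2): DENY
  req#9 t=37s (window 3): ALLOW
  req#10 t=37s (window 3): ALLOW
  req#11 t=38s (window 3): ALLOW
  req#12 t=39s (window 3): DENY
  req#13 t=39s (window 3): DENY
  req#14 t=40s (window 3): DENY
  req#15 t=40s (window 3): DENY
  req#16 t=40s (window 3): DENY
  req#17 t=43s (window 3): DENY
  req#18 t=43s (window 3): DENY
  req#19 t=43s (window 3): DENY
  req#20 t=44s (window 4): ALLOW
  req#21 t=45s (window 4): ALLOW
  req#22 t=45s (window 4): ALLOW
  req#23 t=45s (window 4): DENY

Allowed counts by window: 3 3 3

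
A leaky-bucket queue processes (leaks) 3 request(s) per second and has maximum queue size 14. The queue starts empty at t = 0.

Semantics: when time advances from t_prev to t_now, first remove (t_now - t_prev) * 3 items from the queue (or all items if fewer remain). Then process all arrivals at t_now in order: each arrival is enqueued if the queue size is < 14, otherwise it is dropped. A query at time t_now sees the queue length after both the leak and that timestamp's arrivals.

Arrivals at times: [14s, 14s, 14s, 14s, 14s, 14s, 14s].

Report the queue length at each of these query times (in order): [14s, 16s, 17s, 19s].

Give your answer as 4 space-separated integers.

Answer: 7 1 0 0

Derivation:
Queue lengths at query times:
  query t=14s: backlog = 7
  query t=16s: backlog = 1
  query t=17s: backlog = 0
  query t=19s: backlog = 0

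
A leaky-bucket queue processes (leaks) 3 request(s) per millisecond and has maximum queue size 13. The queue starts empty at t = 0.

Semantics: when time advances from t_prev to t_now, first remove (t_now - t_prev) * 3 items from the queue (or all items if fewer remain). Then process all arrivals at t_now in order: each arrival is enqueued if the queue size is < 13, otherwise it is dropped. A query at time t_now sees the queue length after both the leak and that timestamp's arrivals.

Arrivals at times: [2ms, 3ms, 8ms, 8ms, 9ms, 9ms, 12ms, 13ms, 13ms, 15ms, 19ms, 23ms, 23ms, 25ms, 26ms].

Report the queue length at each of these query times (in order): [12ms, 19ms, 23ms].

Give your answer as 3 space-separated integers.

Answer: 1 1 2

Derivation:
Queue lengths at query times:
  query t=12ms: backlog = 1
  query t=19ms: backlog = 1
  query t=23ms: backlog = 2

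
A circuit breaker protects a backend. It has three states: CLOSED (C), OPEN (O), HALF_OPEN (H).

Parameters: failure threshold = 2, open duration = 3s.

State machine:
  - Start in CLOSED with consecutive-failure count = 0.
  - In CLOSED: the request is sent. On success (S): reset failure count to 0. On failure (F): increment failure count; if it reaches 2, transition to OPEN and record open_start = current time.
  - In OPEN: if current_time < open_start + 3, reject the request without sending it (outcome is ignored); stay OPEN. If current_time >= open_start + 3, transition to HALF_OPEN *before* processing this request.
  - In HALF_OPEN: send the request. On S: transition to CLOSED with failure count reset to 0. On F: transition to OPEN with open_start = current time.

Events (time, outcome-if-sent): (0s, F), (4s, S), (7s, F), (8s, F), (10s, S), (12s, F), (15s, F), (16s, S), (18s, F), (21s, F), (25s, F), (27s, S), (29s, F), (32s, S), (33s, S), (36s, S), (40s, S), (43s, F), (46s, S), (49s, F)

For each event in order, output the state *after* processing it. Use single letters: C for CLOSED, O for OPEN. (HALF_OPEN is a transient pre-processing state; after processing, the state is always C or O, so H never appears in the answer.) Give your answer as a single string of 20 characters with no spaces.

State after each event:
  event#1 t=0s outcome=F: state=CLOSED
  event#2 t=4s outcome=S: state=CLOSED
  event#3 t=7s outcome=F: state=CLOSED
  event#4 t=8s outcome=F: state=OPEN
  event#5 t=10s outcome=S: state=OPEN
  event#6 t=12s outcome=F: state=OPEN
  event#7 t=15s outcome=F: state=OPEN
  event#8 t=16s outcome=S: state=OPEN
  event#9 t=18s outcome=F: state=OPEN
  event#10 t=21s outcome=F: state=OPEN
  event#11 t=25s outcome=F: state=OPEN
  event#12 t=27s outcome=S: state=OPEN
  event#13 t=29s outcome=F: state=OPEN
  event#14 t=32s outcome=S: state=CLOSED
  event#15 t=33s outcome=S: state=CLOSED
  event#16 t=36s outcome=S: state=CLOSED
  event#17 t=40s outcome=S: state=CLOSED
  event#18 t=43s outcome=F: state=CLOSED
  event#19 t=46s outcome=S: state=CLOSED
  event#20 t=49s outcome=F: state=CLOSED

Answer: CCCOOOOOOOOOOCCCCCCC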